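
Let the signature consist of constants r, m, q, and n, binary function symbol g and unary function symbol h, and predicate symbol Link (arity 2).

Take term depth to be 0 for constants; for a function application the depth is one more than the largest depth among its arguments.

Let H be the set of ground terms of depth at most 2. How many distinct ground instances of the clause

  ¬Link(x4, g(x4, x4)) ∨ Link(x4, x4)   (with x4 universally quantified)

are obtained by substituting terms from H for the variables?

Ground terms of depth ≤ 2:
  Write N_k for the number of ground terms of depth ≤ k. A term of depth ≤ k is either a constant or a function symbol applied to arguments of depth ≤ k−1, so N_k = 4 + N_{k-1}^2 + N_{k-1}.
  N_0 = 4
  N_1 = 4 + 4^2 + 4 = 24
  N_2 = 4 + 24^2 + 24 = 604
So there are 604 ground terms available for substitution.
There is 1 variable to instantiate (x4),  occurring in at least one literal, so different choices give different ground instances.
Number of ground instances = 604.

604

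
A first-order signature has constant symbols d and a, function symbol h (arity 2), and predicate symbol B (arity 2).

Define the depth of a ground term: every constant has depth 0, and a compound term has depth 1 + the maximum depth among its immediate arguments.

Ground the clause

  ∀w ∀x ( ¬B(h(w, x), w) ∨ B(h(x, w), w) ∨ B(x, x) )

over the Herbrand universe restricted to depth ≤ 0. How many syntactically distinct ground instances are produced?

Ground terms of depth ≤ 0:
  If N_k denotes the number of depth-≤k ground terms, the 2 constants give N_0 = 2, and each function symbol of arity r contributes N_{k-1}^r new terms at level k: N_k = 2 + N_{k-1}^2.
  N_0 = 2
  Explicitly: d, a.
So there are 2 ground terms available for substitution.
The body mentions every one of the 2 quantified variables; since ground terms form a free algebra, no two substitutions collapse to the same formula.
Number of ground instances = 2^2 = 4.

4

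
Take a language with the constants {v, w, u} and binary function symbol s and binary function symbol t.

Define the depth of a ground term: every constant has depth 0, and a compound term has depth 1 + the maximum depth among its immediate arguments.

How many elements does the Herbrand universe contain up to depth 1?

If N_k denotes the number of depth-≤k ground terms, the 3 constants give N_0 = 3, and each function symbol of arity r contributes N_{k-1}^r new terms at level k: N_k = 3 + N_{k-1}^2 + N_{k-1}^2.
N_0 = 3
N_1 = 3 + 3^2 + 3^2 = 21

21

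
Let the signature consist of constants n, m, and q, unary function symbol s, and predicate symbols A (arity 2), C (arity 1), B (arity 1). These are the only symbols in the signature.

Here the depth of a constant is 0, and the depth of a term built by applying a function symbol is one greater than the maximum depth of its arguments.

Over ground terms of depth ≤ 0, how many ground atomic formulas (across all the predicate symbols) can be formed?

First count ground terms of depth ≤ 0.
Count level by level. With function symbols s/1, the terms of depth ≤ k are the 3 constants together with each function applied to depth-≤(k−1) tuples, so N_k = 3 + N_{k-1}.
N_0 = 3
So |H| = 3.
Ground atoms are formed by filling each argument slot of a predicate with a term from H, so an r-ary predicate gives |H|^r atoms:
  A: 3^2 = 9;  C: 3;  B: 3
Total ground atoms: 9 + 3 + 3 = 15.

15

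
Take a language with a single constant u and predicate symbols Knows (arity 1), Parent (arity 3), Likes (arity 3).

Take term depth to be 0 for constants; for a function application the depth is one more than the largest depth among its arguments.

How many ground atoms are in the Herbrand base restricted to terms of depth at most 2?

3

First count ground terms of depth ≤ 2.
With no function symbols every ground term is a constant, so there is exactly 1 ground term at every depth bound.
N_0 = 1
N_1 = 1
N_2 = 1
So |H| = 1.
For each predicate symbol, the number of ground atoms is |H| raised to its arity; summing:
  Knows: 1;  Parent: 1^3 = 1;  Likes: 1^3 = 1
Total ground atoms: 1 + 1 + 1 = 3.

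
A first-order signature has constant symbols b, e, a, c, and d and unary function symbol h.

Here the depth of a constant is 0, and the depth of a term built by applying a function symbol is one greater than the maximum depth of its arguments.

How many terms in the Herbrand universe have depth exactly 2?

If N_k denotes the number of depth-≤k ground terms, the 5 constants give N_0 = 5, and each function symbol of arity r contributes N_{k-1}^r new terms at level k: N_k = 5 + N_{k-1}.
N_0 = 5
N_1 = 5 + 5 = 10
N_2 = 5 + 10 = 15
Terms of depth exactly 2: N_2 − N_1 = 15 − 10 = 5.

5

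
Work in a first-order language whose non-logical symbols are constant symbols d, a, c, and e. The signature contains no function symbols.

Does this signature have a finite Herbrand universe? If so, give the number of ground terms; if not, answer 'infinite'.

4

There are no function symbols, so every ground term is one of the 4 constants.
The Herbrand universe is {d, a, c, e}, which is finite with 4 elements.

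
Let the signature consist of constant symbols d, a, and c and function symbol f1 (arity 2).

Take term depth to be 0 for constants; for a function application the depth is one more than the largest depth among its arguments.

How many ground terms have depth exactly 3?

If N_k denotes the number of depth-≤k ground terms, the 3 constants give N_0 = 3, and each function symbol of arity r contributes N_{k-1}^r new terms at level k: N_k = 3 + N_{k-1}^2.
N_0 = 3
N_1 = 3 + 3^2 = 12
N_2 = 3 + 12^2 = 147
N_3 = 3 + 147^2 = 21612
Terms of depth exactly 3: N_3 − N_2 = 21612 − 147 = 21465.

21465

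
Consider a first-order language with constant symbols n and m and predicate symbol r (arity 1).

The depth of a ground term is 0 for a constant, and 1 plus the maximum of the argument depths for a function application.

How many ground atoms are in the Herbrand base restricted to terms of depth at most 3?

2

First count ground terms of depth ≤ 3.
With no function symbols every ground term is a constant, so there are exactly 2 ground terms at every depth bound.
N_0 = 2
N_1 = 2
N_2 = 2
N_3 = 2
Explicitly: n, m.
So |H| = 2.
A ground atom is a predicate applied to a tuple of terms from H, so the count is the sum over predicates of |H|^arity:
  r: 2
Total ground atoms: 2.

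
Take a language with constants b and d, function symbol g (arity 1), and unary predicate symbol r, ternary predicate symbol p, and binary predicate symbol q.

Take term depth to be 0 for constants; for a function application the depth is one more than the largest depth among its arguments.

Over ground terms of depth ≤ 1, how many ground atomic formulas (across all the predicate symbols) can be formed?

First count ground terms of depth ≤ 1.
Let N_k count ground terms of depth at most k. Each non-constant term of depth ≤ k is some function symbol applied to depth-≤(k−1) arguments, giving N_k = 2 + N_{k-1}.
N_0 = 2
N_1 = 2 + 2 = 4
Explicitly: b, d, g(b), g(d).
So |H| = 4.
For each predicate symbol, the number of ground atoms is |H| raised to its arity; summing:
  r: 4;  p: 4^3 = 64;  q: 4^2 = 16
Total ground atoms: 4 + 64 + 16 = 84.

84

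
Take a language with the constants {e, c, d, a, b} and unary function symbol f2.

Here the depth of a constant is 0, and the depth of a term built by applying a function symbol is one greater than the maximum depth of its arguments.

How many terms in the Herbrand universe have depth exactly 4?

Count level by level. With function symbols f2/1, the terms of depth ≤ k are the 5 constants together with each function applied to depth-≤(k−1) tuples, so N_k = 5 + N_{k-1}.
N_0 = 5
N_1 = 5 + 5 = 10
N_2 = 5 + 10 = 15
N_3 = 5 + 15 = 20
N_4 = 5 + 20 = 25
Terms of depth exactly 4: N_4 − N_3 = 25 − 20 = 5.

5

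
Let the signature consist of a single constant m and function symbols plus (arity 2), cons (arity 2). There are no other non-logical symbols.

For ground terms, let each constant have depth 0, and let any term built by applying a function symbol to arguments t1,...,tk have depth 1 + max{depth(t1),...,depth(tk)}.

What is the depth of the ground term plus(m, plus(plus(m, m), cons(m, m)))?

3

depth(plus(m, m)) = 1 + max(0, 0) = 1
depth(cons(m, m)) = 1 + max(0, 0) = 1
depth(plus(plus(m, m), cons(m, m))) = 1 + max(1, 1) = 2
depth(plus(m, plus(plus(m, m), cons(m, m)))) = 1 + max(0, 2) = 3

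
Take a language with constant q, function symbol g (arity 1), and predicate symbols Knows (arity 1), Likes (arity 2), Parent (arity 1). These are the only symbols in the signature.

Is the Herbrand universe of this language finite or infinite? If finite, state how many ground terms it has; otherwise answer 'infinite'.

The signature has at least one function symbol (g, arity 1) and at least one constant (q).
Iterating g gives infinitely many distinct ground terms: q, g(q), g(g(q)), ...
So the Herbrand universe is infinite.

infinite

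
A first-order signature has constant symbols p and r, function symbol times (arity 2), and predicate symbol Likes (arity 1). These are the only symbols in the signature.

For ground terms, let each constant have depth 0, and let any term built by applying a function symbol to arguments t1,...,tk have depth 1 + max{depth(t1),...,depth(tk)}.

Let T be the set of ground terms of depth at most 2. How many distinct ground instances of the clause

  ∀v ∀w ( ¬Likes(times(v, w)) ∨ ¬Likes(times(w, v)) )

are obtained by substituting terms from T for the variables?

Ground terms of depth ≤ 2:
  If N_k denotes the number of depth-≤k ground terms, the 2 constants give N_0 = 2, and each function symbol of arity r contributes N_{k-1}^r new terms at level k: N_k = 2 + N_{k-1}^2.
  N_0 = 2
  N_1 = 2 + 2^2 = 6
  N_2 = 2 + 6^2 = 38
So there are 38 ground terms available for substitution.
There are 2 variables to instantiate (v, w), each occurring in at least one literal, so different choices give different ground instances.
Number of ground instances = 38^2 = 1444.

1444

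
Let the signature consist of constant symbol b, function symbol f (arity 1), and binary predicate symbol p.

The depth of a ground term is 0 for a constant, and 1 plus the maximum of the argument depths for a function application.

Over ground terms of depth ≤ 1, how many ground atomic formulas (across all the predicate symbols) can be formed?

4

First count ground terms of depth ≤ 1.
If N_k denotes the number of depth-≤k ground terms, the 1 constant gives N_0 = 1, and each function symbol of arity r contributes N_{k-1}^r new terms at level k: N_k = 1 + N_{k-1}.
N_0 = 1
N_1 = 1 + 1 = 2
So |H| = 2.
For each predicate symbol, the number of ground atoms is |H| raised to its arity; summing:
  p: 2^2 = 4
Total ground atoms: 4.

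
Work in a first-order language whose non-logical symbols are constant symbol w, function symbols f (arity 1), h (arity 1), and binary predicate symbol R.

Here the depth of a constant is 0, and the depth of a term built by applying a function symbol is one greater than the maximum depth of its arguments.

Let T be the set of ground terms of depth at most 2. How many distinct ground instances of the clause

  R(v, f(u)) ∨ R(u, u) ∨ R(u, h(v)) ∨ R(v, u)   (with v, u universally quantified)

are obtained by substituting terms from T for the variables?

49

Ground terms of depth ≤ 2:
  Let N_k = |{terms of depth ≤ k}|. Then N_0 = 1 and N_k = 1 + N_{k-1} + N_{k-1} for k ≥ 1 (one summand per function symbol, arity giving the exponent).
  N_0 = 1
  N_1 = 1 + 1 + 1 = 3
  N_2 = 1 + 3 + 3 = 7
  Explicitly: w, f(w), f(f(w)), f(h(w)), h(w), h(f(w)), h(h(w)).
So there are 7 ground terms available for substitution.
There are 2 variables to instantiate (v, u), each occurring in at least one literal, so different choices give different ground instances.
Number of ground instances = 7^2 = 49.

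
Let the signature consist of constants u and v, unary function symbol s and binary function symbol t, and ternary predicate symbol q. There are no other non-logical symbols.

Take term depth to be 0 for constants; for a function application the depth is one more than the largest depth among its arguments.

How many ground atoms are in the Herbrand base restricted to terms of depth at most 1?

First count ground terms of depth ≤ 1.
Count level by level. With function symbols s/1, t/2, the terms of depth ≤ k are the 2 constants together with each function applied to depth-≤(k−1) tuples, so N_k = 2 + N_{k-1} + N_{k-1}^2.
N_0 = 2
N_1 = 2 + 2 + 2^2 = 8
So |H| = 8.
Ground atoms are formed by filling each argument slot of a predicate with a term from H, so an r-ary predicate gives |H|^r atoms:
  q: 8^3 = 512
Total ground atoms: 512.

512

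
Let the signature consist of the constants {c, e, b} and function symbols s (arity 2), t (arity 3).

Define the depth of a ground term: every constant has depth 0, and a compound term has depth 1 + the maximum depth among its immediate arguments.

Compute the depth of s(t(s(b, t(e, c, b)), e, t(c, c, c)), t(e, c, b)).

4

depth(t(e, c, b)) = 1 + max(0, 0, 0) = 1
depth(s(b, t(e, c, b))) = 1 + max(0, 1) = 2
depth(t(c, c, c)) = 1 + max(0, 0, 0) = 1
depth(t(s(b, t(e, c, b)), e, t(c, c, c))) = 1 + max(2, 0, 1) = 3
depth(s(t(s(b, t(e, c, b)), e, t(c, c, c)), t(e, c, b))) = 1 + max(3, 1) = 4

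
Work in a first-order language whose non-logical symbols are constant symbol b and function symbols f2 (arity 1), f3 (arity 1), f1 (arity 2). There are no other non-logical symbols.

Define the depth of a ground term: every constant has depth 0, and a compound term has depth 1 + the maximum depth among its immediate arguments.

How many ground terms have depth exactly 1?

Let N_k count ground terms of depth at most k. Each non-constant term of depth ≤ k is some function symbol applied to depth-≤(k−1) arguments, giving N_k = 1 + N_{k-1} + N_{k-1} + N_{k-1}^2.
N_0 = 1
N_1 = 1 + 1 + 1 + 1^2 = 4
Terms of depth exactly 1: N_1 − N_0 = 4 − 1 = 3.

3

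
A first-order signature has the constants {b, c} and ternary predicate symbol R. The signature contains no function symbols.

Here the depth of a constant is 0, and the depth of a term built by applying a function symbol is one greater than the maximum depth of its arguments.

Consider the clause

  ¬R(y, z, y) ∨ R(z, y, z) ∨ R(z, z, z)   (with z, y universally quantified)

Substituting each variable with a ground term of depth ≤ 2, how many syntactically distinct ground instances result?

4

Ground terms of depth ≤ 2:
  With no function symbols every ground term is a constant, so there are exactly 2 ground terms at every depth bound.
  N_0 = 2
  N_1 = 2
  N_2 = 2
So there are 2 ground terms available for substitution.
The clause has 2 distinct variables (z, y), each appearing in the body. In the free term algebra distinct substitutions yield syntactically distinct ground instances.
Number of ground instances = 2^2 = 4.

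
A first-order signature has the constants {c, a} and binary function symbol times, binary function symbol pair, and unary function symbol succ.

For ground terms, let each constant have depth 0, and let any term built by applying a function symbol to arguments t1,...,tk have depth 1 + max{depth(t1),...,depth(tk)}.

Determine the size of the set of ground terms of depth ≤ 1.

12

Count level by level. With function symbols times/2, pair/2, succ/1, the terms of depth ≤ k are the 2 constants together with each function applied to depth-≤(k−1) tuples, so N_k = 2 + N_{k-1}^2 + N_{k-1}^2 + N_{k-1}.
N_0 = 2
N_1 = 2 + 2^2 + 2^2 + 2 = 12
Explicitly: c, a, times(c, c), times(c, a), times(a, c), times(a, a), pair(c, c), pair(c, a), pair(a, c), pair(a, a), succ(c), succ(a).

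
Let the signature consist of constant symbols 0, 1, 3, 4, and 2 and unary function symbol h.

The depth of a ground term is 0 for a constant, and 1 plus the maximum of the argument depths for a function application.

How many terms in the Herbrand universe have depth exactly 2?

5

If N_k denotes the number of depth-≤k ground terms, the 5 constants give N_0 = 5, and each function symbol of arity r contributes N_{k-1}^r new terms at level k: N_k = 5 + N_{k-1}.
N_0 = 5
N_1 = 5 + 5 = 10
N_2 = 5 + 10 = 15
Terms of depth exactly 2: N_2 − N_1 = 15 − 10 = 5.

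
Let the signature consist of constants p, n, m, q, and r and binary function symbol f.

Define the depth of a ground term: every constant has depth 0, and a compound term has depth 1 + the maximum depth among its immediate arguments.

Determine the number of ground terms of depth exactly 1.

Let N_k count ground terms of depth at most k. Each non-constant term of depth ≤ k is some function symbol applied to depth-≤(k−1) arguments, giving N_k = 5 + N_{k-1}^2.
N_0 = 5
N_1 = 5 + 5^2 = 30
Terms of depth exactly 1: N_1 − N_0 = 30 − 5 = 25.

25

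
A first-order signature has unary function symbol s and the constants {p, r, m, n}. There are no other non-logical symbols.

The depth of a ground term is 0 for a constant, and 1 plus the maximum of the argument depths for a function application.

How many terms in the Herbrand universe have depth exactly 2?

Count level by level. With function symbols s/1, the terms of depth ≤ k are the 4 constants together with each function applied to depth-≤(k−1) tuples, so N_k = 4 + N_{k-1}.
N_0 = 4
N_1 = 4 + 4 = 8
N_2 = 4 + 8 = 12
Terms of depth exactly 2: N_2 − N_1 = 12 − 8 = 4.

4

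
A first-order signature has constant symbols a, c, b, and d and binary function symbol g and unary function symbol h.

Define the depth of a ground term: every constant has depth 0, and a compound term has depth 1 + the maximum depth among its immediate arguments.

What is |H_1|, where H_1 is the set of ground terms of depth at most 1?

Let N_k = |{terms of depth ≤ k}|. Then N_0 = 4 and N_k = 4 + N_{k-1}^2 + N_{k-1} for k ≥ 1 (one summand per function symbol, arity giving the exponent).
N_0 = 4
N_1 = 4 + 4^2 + 4 = 24

24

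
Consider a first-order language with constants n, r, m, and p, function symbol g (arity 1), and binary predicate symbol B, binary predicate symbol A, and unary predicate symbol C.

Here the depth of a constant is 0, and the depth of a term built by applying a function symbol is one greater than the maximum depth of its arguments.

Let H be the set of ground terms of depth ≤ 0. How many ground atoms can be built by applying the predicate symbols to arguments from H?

First count ground terms of depth ≤ 0.
Count level by level. With function symbols g/1, the terms of depth ≤ k are the 4 constants together with each function applied to depth-≤(k−1) tuples, so N_k = 4 + N_{k-1}.
N_0 = 4
So |H| = 4.
For each predicate symbol, the number of ground atoms is |H| raised to its arity; summing:
  B: 4^2 = 16;  A: 4^2 = 16;  C: 4
Total ground atoms: 16 + 16 + 4 = 36.

36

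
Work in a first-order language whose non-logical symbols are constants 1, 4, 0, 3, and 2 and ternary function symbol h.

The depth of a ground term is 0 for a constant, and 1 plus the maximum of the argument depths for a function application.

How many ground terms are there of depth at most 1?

130

Write N_k for the number of ground terms of depth ≤ k. A term of depth ≤ k is either a constant or a function symbol applied to arguments of depth ≤ k−1, so N_k = 5 + N_{k-1}^3.
N_0 = 5
N_1 = 5 + 5^3 = 130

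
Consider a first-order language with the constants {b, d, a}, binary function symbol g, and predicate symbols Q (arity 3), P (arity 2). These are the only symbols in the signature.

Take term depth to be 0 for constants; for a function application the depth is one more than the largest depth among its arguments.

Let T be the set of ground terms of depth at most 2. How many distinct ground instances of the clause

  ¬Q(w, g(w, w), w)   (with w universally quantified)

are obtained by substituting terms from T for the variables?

147

Ground terms of depth ≤ 2:
  If N_k denotes the number of depth-≤k ground terms, the 3 constants give N_0 = 3, and each function symbol of arity r contributes N_{k-1}^r new terms at level k: N_k = 3 + N_{k-1}^2.
  N_0 = 3
  N_1 = 3 + 3^2 = 12
  N_2 = 3 + 12^2 = 147
So there are 147 ground terms available for substitution.
The variable w ranges independently over the available ground terms, and distinct assignments produce distinct instances.
Number of ground instances = 147.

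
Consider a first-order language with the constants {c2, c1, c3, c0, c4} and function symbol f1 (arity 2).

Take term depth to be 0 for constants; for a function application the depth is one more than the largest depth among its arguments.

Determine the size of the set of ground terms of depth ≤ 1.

30

Let N_k count ground terms of depth at most k. Each non-constant term of depth ≤ k is some function symbol applied to depth-≤(k−1) arguments, giving N_k = 5 + N_{k-1}^2.
N_0 = 5
N_1 = 5 + 5^2 = 30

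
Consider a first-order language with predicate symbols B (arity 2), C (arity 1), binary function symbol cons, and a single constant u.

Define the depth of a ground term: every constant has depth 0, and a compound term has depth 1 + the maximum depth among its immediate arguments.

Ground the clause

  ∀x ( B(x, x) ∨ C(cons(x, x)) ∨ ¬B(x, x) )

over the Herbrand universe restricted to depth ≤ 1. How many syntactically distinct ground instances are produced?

2

Ground terms of depth ≤ 1:
  Let N_k = |{terms of depth ≤ k}|. Then N_0 = 1 and N_k = 1 + N_{k-1}^2 for k ≥ 1 (one summand per function symbol, arity giving the exponent).
  N_0 = 1
  N_1 = 1 + 1^2 = 2
  Explicitly: u, cons(u, u).
So there are 2 ground terms available for substitution.
The clause has 1 distinct variable (x), which appears in the body. In the free term algebra distinct substitutions yield syntactically distinct ground instances.
Number of ground instances = 2.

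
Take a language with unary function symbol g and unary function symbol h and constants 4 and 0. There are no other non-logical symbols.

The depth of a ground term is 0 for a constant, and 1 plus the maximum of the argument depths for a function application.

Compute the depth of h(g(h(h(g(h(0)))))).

6

depth(h(0)) = 1 + depth(0) = 1 + 0 = 1
depth(g(h(0))) = 1 + depth(h(0)) = 1 + 1 = 2
depth(h(g(h(0)))) = 1 + depth(g(h(0))) = 1 + 2 = 3
depth(h(h(g(h(0))))) = 1 + depth(h(g(h(0)))) = 1 + 3 = 4
depth(g(h(h(g(h(0)))))) = 1 + depth(h(h(g(h(0))))) = 1 + 4 = 5
depth(h(g(h(h(g(h(0))))))) = 1 + depth(g(h(h(g(h(0)))))) = 1 + 5 = 6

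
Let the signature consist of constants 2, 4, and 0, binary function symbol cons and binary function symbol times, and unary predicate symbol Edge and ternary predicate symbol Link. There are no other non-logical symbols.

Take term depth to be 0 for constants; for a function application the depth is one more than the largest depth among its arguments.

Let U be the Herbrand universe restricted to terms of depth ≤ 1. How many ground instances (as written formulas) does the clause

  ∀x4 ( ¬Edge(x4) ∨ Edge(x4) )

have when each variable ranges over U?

21

Ground terms of depth ≤ 1:
  Let N_k = |{terms of depth ≤ k}|. Then N_0 = 3 and N_k = 3 + N_{k-1}^2 + N_{k-1}^2 for k ≥ 1 (one summand per function symbol, arity giving the exponent).
  N_0 = 3
  N_1 = 3 + 3^2 + 3^2 = 21
So there are 21 ground terms available for substitution.
The variable x4 ranges independently over the available ground terms, and distinct assignments produce distinct instances.
Number of ground instances = 21.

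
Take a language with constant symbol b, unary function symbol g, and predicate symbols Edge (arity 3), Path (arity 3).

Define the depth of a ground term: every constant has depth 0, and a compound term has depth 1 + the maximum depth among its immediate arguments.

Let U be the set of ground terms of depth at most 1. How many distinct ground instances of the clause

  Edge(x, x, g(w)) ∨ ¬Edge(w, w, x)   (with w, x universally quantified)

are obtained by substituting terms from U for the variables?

Ground terms of depth ≤ 1:
  Write N_k for the number of ground terms of depth ≤ k. A term of depth ≤ k is either a constant or a function symbol applied to arguments of depth ≤ k−1, so N_k = 1 + N_{k-1}.
  N_0 = 1
  N_1 = 1 + 1 = 2
  Explicitly: b, g(b).
So there are 2 ground terms available for substitution.
Each of w, x ranges independently over the available ground terms, and distinct assignments produce distinct instances.
Number of ground instances = 2^2 = 4.

4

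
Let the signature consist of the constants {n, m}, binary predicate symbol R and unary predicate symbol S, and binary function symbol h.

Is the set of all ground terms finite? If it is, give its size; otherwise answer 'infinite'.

infinite

The signature has at least one function symbol (h, arity 2) and at least one constant (n).
Iterating h gives infinitely many distinct ground terms: n, h(n, n), h(h(n, n), h(n, n)), ...
So the Herbrand universe is infinite.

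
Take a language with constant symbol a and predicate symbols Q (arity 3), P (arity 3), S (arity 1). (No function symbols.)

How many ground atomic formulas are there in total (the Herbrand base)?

With no function symbols, the Herbrand universe is just the 1 constant.
Ground atoms per predicate: Q: 1^3 = 1, P: 1^3 = 1, S: 1.
Herbrand base size = 1 + 1 + 1 = 3.

3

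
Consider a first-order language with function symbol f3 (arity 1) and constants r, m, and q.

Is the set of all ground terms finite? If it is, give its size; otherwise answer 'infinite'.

infinite

The signature has at least one function symbol (f3, arity 1) and at least one constant (r).
Iterating f3 gives infinitely many distinct ground terms: r, f3(r), f3(f3(r)), ...
So the Herbrand universe is infinite.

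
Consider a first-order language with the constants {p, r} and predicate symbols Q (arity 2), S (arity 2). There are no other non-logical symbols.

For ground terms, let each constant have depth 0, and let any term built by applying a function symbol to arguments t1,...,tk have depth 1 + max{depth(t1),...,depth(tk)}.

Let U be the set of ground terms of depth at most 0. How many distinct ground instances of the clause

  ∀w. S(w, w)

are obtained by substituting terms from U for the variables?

Ground terms of depth ≤ 0:
  With no function symbols every ground term is a constant, so there are exactly 2 ground terms at every depth bound.
  N_0 = 2
So there are 2 ground terms available for substitution.
The variable w ranges independently over the available ground terms, and distinct assignments produce distinct instances.
Number of ground instances = 2.

2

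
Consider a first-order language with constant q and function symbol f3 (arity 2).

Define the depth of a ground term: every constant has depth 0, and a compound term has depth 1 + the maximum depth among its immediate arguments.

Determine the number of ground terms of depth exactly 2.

Write N_k for the number of ground terms of depth ≤ k. A term of depth ≤ k is either a constant or a function symbol applied to arguments of depth ≤ k−1, so N_k = 1 + N_{k-1}^2.
N_0 = 1
N_1 = 1 + 1^2 = 2
N_2 = 1 + 2^2 = 5
Terms of depth exactly 2: N_2 − N_1 = 5 − 2 = 3.

3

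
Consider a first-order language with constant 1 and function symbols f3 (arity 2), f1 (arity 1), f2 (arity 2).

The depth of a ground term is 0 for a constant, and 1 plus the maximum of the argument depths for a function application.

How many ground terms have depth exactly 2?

33

Let N_k count ground terms of depth at most k. Each non-constant term of depth ≤ k is some function symbol applied to depth-≤(k−1) arguments, giving N_k = 1 + N_{k-1}^2 + N_{k-1} + N_{k-1}^2.
N_0 = 1
N_1 = 1 + 1^2 + 1 + 1^2 = 4
N_2 = 1 + 4^2 + 4 + 4^2 = 37
Terms of depth exactly 2: N_2 − N_1 = 37 − 4 = 33.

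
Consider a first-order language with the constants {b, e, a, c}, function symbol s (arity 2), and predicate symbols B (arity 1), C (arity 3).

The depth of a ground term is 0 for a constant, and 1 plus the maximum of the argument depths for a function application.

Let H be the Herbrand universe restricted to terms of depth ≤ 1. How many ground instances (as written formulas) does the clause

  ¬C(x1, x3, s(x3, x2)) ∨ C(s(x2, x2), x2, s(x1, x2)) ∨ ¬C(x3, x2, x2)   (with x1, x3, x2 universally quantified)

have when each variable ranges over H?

8000

Ground terms of depth ≤ 1:
  Let N_k count ground terms of depth at most k. Each non-constant term of depth ≤ k is some function symbol applied to depth-≤(k−1) arguments, giving N_k = 4 + N_{k-1}^2.
  N_0 = 4
  N_1 = 4 + 4^2 = 20
So there are 20 ground terms available for substitution.
The body mentions every one of the 3 quantified variables; since ground terms form a free algebra, no two substitutions collapse to the same formula.
Number of ground instances = 20^3 = 8000.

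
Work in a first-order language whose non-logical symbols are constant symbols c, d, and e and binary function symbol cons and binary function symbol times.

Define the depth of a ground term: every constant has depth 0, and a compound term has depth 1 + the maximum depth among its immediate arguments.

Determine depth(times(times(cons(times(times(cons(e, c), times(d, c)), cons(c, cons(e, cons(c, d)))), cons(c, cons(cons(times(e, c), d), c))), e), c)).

7

depth(cons(e, c)) = 1 + max(0, 0) = 1
depth(times(d, c)) = 1 + max(0, 0) = 1
depth(times(cons(e, c), times(d, c))) = 1 + max(1, 1) = 2
depth(cons(c, d)) = 1 + max(0, 0) = 1
depth(cons(e, cons(c, d))) = 1 + max(0, 1) = 2
depth(cons(c, cons(e, cons(c, d)))) = 1 + max(0, 2) = 3
depth(times(times(cons(e, c), times(d, c)), cons(c, cons(e, cons(c, d))))) = 1 + max(2, 3) = 4
depth(times(e, c)) = 1 + max(0, 0) = 1
depth(cons(times(e, c), d)) = 1 + max(1, 0) = 2
depth(cons(cons(times(e, c), d), c)) = 1 + max(2, 0) = 3
depth(cons(c, cons(cons(times(e, c), d), c))) = 1 + max(0, 3) = 4
depth(cons(times(times(cons(e, c), times(d, c)), cons(c, cons(e, cons(c, d)))), cons(c, cons(cons(times(e, c), d), c)))) = 1 + max(4, 4) = 5
depth(times(cons(times(times(cons(e, c), times(d, c)), cons(c, cons(e, cons(c, d)))), cons(c, cons(cons(times(e, c), d), c))), e)) = 1 + max(5, 0) = 6
depth(times(times(cons(times(times(cons(e, c), times(d, c)), cons(c, cons(e, cons(c, d)))), cons(c, cons(cons(times(e, c), d), c))), e), c)) = 1 + max(6, 0) = 7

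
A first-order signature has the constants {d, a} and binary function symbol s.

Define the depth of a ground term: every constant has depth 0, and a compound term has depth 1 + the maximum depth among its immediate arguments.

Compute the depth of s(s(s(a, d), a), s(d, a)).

3

depth(s(a, d)) = 1 + max(0, 0) = 1
depth(s(s(a, d), a)) = 1 + max(1, 0) = 2
depth(s(d, a)) = 1 + max(0, 0) = 1
depth(s(s(s(a, d), a), s(d, a))) = 1 + max(2, 1) = 3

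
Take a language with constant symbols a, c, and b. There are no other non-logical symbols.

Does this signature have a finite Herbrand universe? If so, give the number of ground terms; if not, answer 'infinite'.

There are no function symbols, so every ground term is one of the 3 constants.
The Herbrand universe is {a, c, b}, which is finite with 3 elements.

3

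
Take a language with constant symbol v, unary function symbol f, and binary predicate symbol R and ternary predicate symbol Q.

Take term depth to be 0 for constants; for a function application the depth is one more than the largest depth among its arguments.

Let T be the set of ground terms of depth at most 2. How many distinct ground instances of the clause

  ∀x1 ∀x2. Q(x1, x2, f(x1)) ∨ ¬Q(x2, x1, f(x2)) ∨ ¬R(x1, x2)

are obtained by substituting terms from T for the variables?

Ground terms of depth ≤ 2:
  If N_k denotes the number of depth-≤k ground terms, the 1 constant gives N_0 = 1, and each function symbol of arity r contributes N_{k-1}^r new terms at level k: N_k = 1 + N_{k-1}.
  N_0 = 1
  N_1 = 1 + 1 = 2
  N_2 = 1 + 2 = 3
  Explicitly: v, f(v), f(f(v)).
So there are 3 ground terms available for substitution.
The clause has 2 distinct variables (x1, x2), each appearing in the body. In the free term algebra distinct substitutions yield syntactically distinct ground instances.
Number of ground instances = 3^2 = 9.

9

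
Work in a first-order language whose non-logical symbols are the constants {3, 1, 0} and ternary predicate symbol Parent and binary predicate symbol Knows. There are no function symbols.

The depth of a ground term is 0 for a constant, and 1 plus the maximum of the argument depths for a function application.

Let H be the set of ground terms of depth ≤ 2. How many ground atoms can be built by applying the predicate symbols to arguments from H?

36

First count ground terms of depth ≤ 2.
With no function symbols every ground term is a constant, so there are exactly 3 ground terms at every depth bound.
N_0 = 3
N_1 = 3
N_2 = 3
Explicitly: 3, 1, 0.
So |H| = 3.
Each predicate of arity r yields |H|^r ground atoms (one per choice of an r-tuple from H):
  Parent: 3^3 = 27;  Knows: 3^2 = 9
Total ground atoms: 27 + 9 = 36.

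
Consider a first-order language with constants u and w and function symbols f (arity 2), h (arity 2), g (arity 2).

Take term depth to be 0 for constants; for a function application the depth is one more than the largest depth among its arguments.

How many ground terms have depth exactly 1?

Count level by level. With function symbols f/2, h/2, g/2, the terms of depth ≤ k are the 2 constants together with each function applied to depth-≤(k−1) tuples, so N_k = 2 + N_{k-1}^2 + N_{k-1}^2 + N_{k-1}^2.
N_0 = 2
N_1 = 2 + 2^2 + 2^2 + 2^2 = 14
Terms of depth exactly 1: N_1 − N_0 = 14 − 2 = 12.

12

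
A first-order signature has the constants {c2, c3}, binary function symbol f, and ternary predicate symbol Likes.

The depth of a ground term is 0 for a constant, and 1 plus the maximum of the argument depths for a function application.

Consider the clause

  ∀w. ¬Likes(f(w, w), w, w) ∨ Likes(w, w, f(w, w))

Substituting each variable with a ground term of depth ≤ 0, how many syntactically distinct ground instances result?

2

Ground terms of depth ≤ 0:
  If N_k denotes the number of depth-≤k ground terms, the 2 constants give N_0 = 2, and each function symbol of arity r contributes N_{k-1}^r new terms at level k: N_k = 2 + N_{k-1}^2.
  N_0 = 2
  Explicitly: c2, c3.
So there are 2 ground terms available for substitution.
The body mentions the single quantified variable w; since ground terms form a free algebra, no two substitutions collapse to the same formula.
Number of ground instances = 2.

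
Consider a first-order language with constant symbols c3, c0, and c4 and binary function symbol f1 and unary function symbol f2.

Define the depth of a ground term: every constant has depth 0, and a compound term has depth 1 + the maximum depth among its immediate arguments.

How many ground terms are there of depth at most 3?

If N_k denotes the number of depth-≤k ground terms, the 3 constants give N_0 = 3, and each function symbol of arity r contributes N_{k-1}^r new terms at level k: N_k = 3 + N_{k-1}^2 + N_{k-1}.
N_0 = 3
N_1 = 3 + 3^2 + 3 = 15
N_2 = 3 + 15^2 + 15 = 243
N_3 = 3 + 243^2 + 243 = 59295

59295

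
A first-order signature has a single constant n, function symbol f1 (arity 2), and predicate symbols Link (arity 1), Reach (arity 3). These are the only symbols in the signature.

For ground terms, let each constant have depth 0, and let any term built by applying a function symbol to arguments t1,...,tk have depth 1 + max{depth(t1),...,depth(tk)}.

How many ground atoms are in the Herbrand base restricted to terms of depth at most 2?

First count ground terms of depth ≤ 2.
Let N_k count ground terms of depth at most k. Each non-constant term of depth ≤ k is some function symbol applied to depth-≤(k−1) arguments, giving N_k = 1 + N_{k-1}^2.
N_0 = 1
N_1 = 1 + 1^2 = 2
N_2 = 1 + 2^2 = 5
So |H| = 5.
Ground atoms are formed by filling each argument slot of a predicate with a term from H, so an r-ary predicate gives |H|^r atoms:
  Link: 5;  Reach: 5^3 = 125
Total ground atoms: 5 + 125 = 130.

130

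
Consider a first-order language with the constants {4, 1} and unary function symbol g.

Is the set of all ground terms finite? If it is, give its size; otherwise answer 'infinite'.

The signature has at least one function symbol (g, arity 1) and at least one constant (4).
Iterating g gives infinitely many distinct ground terms: 4, g(4), g(g(4)), ...
So the Herbrand universe is infinite.

infinite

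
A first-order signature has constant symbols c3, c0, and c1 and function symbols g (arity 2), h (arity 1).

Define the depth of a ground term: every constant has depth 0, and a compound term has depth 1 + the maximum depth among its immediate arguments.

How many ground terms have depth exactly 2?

Let N_k = |{terms of depth ≤ k}|. Then N_0 = 3 and N_k = 3 + N_{k-1}^2 + N_{k-1} for k ≥ 1 (one summand per function symbol, arity giving the exponent).
N_0 = 3
N_1 = 3 + 3^2 + 3 = 15
N_2 = 3 + 15^2 + 15 = 243
Terms of depth exactly 2: N_2 − N_1 = 243 − 15 = 228.

228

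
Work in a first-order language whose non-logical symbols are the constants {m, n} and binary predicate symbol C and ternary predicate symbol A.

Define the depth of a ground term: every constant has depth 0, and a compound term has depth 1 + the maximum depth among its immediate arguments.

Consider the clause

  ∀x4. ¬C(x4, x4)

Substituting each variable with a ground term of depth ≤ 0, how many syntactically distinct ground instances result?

2

Ground terms of depth ≤ 0:
  With no function symbols every ground term is a constant, so there are exactly 2 ground terms at every depth bound.
  N_0 = 2
  Explicitly: m, n.
So there are 2 ground terms available for substitution.
The body mentions the single quantified variable x4; since ground terms form a free algebra, no two substitutions collapse to the same formula.
Number of ground instances = 2.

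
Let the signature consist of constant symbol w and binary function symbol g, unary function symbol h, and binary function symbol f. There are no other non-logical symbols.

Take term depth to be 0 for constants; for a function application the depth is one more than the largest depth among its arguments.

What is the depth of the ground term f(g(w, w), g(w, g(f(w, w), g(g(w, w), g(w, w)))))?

depth(g(w, w)) = 1 + max(0, 0) = 1
depth(f(w, w)) = 1 + max(0, 0) = 1
depth(g(g(w, w), g(w, w))) = 1 + max(1, 1) = 2
depth(g(f(w, w), g(g(w, w), g(w, w)))) = 1 + max(1, 2) = 3
depth(g(w, g(f(w, w), g(g(w, w), g(w, w))))) = 1 + max(0, 3) = 4
depth(f(g(w, w), g(w, g(f(w, w), g(g(w, w), g(w, w)))))) = 1 + max(1, 4) = 5

5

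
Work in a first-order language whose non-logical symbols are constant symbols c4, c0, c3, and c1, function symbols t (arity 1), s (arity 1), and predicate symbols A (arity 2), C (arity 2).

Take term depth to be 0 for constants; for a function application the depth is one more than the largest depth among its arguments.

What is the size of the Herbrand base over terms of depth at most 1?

288

First count ground terms of depth ≤ 1.
Count level by level. With function symbols t/1, s/1, the terms of depth ≤ k are the 4 constants together with each function applied to depth-≤(k−1) tuples, so N_k = 4 + N_{k-1} + N_{k-1}.
N_0 = 4
N_1 = 4 + 4 + 4 = 12
Explicitly: c4, c0, c3, c1, t(c4), t(c0), t(c3), t(c1), s(c4), s(c0), s(c3), s(c1).
So |H| = 12.
For each predicate symbol, the number of ground atoms is |H| raised to its arity; summing:
  A: 12^2 = 144;  C: 12^2 = 144
Total ground atoms: 144 + 144 = 288.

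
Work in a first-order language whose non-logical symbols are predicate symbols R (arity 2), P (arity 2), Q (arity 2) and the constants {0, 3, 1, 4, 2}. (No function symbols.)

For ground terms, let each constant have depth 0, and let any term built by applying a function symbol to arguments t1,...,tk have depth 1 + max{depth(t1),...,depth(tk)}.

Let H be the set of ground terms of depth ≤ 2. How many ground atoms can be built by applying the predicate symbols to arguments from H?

First count ground terms of depth ≤ 2.
With no function symbols every ground term is a constant, so there are exactly 5 ground terms at every depth bound.
N_0 = 5
N_1 = 5
N_2 = 5
Explicitly: 0, 3, 1, 4, 2.
So |H| = 5.
Ground atoms are formed by filling each argument slot of a predicate with a term from H, so an r-ary predicate gives |H|^r atoms:
  R: 5^2 = 25;  P: 5^2 = 25;  Q: 5^2 = 25
Total ground atoms: 25 + 25 + 25 = 75.

75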